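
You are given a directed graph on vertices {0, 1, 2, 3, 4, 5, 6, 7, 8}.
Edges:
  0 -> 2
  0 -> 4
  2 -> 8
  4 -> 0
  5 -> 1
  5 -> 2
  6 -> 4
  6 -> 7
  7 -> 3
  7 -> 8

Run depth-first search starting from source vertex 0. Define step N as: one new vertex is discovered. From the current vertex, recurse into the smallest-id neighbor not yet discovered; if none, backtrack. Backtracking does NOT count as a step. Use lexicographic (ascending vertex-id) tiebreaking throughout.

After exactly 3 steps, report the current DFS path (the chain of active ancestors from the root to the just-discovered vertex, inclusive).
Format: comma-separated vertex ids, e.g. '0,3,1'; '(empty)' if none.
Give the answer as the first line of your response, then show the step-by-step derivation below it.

0,2,8

step 1: discover 0; path=0; order=0
step 2: discover 2; path=0>2; order=0,2
step 3: discover 8; path=0>2>8; order=0,2,8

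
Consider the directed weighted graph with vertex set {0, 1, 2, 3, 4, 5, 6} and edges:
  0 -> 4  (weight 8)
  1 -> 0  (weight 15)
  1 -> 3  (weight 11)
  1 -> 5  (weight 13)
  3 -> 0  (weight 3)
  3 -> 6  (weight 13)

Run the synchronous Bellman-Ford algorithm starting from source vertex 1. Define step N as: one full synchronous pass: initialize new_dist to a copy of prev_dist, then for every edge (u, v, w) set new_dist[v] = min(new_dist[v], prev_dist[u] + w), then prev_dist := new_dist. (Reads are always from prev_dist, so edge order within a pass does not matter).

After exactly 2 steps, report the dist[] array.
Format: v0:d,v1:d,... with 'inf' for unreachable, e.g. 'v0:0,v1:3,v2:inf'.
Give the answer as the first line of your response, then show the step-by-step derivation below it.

v0:14,v1:0,v2:inf,v3:11,v4:23,v5:13,v6:24

step 1: dist = v0:15,v1:0,v2:inf,v3:11,v4:inf,v5:13,v6:inf
step 2: dist = v0:14,v1:0,v2:inf,v3:11,v4:23,v5:13,v6:24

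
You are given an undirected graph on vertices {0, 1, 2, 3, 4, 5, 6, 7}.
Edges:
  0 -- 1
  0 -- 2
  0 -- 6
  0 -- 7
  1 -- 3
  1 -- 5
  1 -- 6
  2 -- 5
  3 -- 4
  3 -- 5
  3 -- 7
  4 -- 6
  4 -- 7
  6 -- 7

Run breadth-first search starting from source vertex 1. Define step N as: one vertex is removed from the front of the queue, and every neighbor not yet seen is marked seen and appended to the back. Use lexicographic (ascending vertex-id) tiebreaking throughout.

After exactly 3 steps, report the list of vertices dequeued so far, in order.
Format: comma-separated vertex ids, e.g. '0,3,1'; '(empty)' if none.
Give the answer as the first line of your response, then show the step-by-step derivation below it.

1,0,3

step 1: dequeue 1; queue=[0,3,5,6]; order=1
step 2: dequeue 0; queue=[3,5,6,2,7]; order=1,0
step 3: dequeue 3; queue=[5,6,2,7,4]; order=1,0,3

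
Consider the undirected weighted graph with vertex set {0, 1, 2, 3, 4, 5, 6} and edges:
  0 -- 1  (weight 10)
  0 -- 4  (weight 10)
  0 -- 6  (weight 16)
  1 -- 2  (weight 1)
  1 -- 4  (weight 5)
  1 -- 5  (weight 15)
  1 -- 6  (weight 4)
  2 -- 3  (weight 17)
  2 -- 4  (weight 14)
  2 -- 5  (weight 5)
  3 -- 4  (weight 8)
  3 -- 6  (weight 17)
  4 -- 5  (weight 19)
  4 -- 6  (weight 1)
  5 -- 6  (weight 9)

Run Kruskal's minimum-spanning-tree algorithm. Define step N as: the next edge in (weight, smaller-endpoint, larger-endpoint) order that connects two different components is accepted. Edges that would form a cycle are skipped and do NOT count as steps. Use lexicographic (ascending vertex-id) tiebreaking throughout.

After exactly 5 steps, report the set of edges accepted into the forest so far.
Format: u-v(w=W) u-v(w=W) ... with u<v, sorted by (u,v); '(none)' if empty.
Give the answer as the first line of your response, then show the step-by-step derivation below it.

1-2(w=1) 1-6(w=4) 2-5(w=5) 3-4(w=8) 4-6(w=1)

step 1: add edge 1-2 (w=1); MST = {1-2(w=1)}
step 2: add edge 4-6 (w=1); MST = {1-2(w=1) 4-6(w=1)}
step 3: add edge 1-6 (w=4); MST = {1-2(w=1) 1-6(w=4) 4-6(w=1)}
step 4: add edge 2-5 (w=5); MST = {1-2(w=1) 1-6(w=4) 2-5(w=5) 4-6(w=1)}
step 5: add edge 3-4 (w=8); MST = {1-2(w=1) 1-6(w=4) 2-5(w=5) 3-4(w=8) 4-6(w=1)}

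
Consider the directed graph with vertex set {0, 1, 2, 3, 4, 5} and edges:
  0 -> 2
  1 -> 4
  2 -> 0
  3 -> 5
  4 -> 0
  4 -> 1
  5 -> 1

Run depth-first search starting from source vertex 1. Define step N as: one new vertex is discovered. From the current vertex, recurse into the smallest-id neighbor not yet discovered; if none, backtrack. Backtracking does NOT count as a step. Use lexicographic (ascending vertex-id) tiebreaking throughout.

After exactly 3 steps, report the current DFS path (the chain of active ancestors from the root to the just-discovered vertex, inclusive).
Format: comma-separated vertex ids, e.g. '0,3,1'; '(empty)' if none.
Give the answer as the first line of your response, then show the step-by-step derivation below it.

1,4,0

step 1: discover 1; path=1; order=1
step 2: discover 4; path=1>4; order=1,4
step 3: discover 0; path=1>4>0; order=1,4,0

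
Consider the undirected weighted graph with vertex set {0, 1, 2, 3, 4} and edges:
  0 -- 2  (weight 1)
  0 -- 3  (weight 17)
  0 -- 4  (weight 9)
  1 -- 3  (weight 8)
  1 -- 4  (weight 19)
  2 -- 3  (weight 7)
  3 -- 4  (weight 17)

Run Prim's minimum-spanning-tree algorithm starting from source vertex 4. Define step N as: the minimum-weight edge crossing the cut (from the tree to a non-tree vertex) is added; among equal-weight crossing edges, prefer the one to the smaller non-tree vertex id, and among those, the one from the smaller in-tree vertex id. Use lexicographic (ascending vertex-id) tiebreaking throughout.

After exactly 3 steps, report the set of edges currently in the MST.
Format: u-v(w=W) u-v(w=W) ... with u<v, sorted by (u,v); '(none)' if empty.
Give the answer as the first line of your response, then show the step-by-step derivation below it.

0-2(w=1) 0-4(w=9) 2-3(w=7)

step 1: add edge 0-4 (w=9); MST = {0-4(w=9)}
step 2: add edge 0-2 (w=1); MST = {0-2(w=1) 0-4(w=9)}
step 3: add edge 2-3 (w=7); MST = {0-2(w=1) 0-4(w=9) 2-3(w=7)}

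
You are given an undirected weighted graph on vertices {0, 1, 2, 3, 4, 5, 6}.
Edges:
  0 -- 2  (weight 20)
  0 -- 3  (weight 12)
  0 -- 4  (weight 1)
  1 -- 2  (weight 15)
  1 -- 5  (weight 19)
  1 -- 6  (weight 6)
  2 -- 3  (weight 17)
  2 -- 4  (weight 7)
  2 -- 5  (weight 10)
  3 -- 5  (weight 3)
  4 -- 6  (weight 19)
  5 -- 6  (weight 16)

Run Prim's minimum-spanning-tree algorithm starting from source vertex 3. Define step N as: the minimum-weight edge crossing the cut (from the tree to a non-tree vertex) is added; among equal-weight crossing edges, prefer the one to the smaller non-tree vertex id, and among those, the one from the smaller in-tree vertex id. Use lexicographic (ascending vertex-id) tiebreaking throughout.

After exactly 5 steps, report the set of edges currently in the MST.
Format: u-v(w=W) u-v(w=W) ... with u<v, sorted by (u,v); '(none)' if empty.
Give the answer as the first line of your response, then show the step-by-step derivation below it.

0-4(w=1) 1-2(w=15) 2-4(w=7) 2-5(w=10) 3-5(w=3)

step 1: add edge 3-5 (w=3); MST = {3-5(w=3)}
step 2: add edge 2-5 (w=10); MST = {2-5(w=10) 3-5(w=3)}
step 3: add edge 2-4 (w=7); MST = {2-4(w=7) 2-5(w=10) 3-5(w=3)}
step 4: add edge 0-4 (w=1); MST = {0-4(w=1) 2-4(w=7) 2-5(w=10) 3-5(w=3)}
step 5: add edge 1-2 (w=15); MST = {0-4(w=1) 1-2(w=15) 2-4(w=7) 2-5(w=10) 3-5(w=3)}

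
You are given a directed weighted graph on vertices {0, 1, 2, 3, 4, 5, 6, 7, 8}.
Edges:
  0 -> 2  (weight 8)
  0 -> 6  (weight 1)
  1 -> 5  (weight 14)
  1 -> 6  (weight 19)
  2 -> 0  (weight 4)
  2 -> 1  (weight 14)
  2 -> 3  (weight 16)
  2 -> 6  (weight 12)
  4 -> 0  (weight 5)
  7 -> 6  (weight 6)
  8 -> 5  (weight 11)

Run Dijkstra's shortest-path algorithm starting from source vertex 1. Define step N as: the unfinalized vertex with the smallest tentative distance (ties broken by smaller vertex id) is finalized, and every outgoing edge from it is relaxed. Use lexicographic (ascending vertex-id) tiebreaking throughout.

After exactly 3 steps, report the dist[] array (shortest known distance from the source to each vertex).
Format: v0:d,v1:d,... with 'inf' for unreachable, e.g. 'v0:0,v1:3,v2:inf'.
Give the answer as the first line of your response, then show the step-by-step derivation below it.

v0:inf,v1:0,v2:inf,v3:inf,v4:inf,v5:14,v6:19,v7:inf,v8:inf

step 1: dist = v0:inf,v1:0,v2:inf,v3:inf,v4:inf,v5:14,v6:19,v7:inf,v8:inf
step 2: dist = v0:inf,v1:0,v2:inf,v3:inf,v4:inf,v5:14,v6:19,v7:inf,v8:inf
step 3: dist = v0:inf,v1:0,v2:inf,v3:inf,v4:inf,v5:14,v6:19,v7:inf,v8:inf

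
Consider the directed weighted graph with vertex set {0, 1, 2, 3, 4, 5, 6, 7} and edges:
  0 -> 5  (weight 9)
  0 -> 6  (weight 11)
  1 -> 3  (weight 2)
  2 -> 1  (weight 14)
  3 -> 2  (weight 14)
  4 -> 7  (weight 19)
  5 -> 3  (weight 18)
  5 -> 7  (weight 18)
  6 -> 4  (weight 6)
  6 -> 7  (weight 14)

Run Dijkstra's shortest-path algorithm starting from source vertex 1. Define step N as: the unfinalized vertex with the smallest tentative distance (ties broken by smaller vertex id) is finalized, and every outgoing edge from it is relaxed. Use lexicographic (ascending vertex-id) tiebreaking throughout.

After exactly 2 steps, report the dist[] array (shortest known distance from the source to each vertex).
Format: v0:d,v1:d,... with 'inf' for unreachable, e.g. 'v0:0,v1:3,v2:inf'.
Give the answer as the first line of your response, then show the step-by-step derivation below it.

v0:inf,v1:0,v2:16,v3:2,v4:inf,v5:inf,v6:inf,v7:inf

step 1: dist = v0:inf,v1:0,v2:inf,v3:2,v4:inf,v5:inf,v6:inf,v7:inf
step 2: dist = v0:inf,v1:0,v2:16,v3:2,v4:inf,v5:inf,v6:inf,v7:inf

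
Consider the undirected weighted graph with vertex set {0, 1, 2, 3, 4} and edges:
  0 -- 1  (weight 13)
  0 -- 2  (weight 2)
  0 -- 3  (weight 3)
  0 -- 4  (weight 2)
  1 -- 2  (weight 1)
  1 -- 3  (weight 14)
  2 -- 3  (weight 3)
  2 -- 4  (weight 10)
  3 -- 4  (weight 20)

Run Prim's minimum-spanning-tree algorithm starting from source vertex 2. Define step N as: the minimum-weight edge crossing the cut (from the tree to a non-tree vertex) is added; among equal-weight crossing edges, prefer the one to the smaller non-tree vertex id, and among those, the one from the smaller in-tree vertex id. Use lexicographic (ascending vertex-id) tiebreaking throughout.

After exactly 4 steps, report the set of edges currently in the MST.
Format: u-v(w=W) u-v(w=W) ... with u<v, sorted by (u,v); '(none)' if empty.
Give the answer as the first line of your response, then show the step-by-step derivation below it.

0-2(w=2) 0-3(w=3) 0-4(w=2) 1-2(w=1)

step 1: add edge 1-2 (w=1); MST = {1-2(w=1)}
step 2: add edge 0-2 (w=2); MST = {0-2(w=2) 1-2(w=1)}
step 3: add edge 0-4 (w=2); MST = {0-2(w=2) 0-4(w=2) 1-2(w=1)}
step 4: add edge 0-3 (w=3); MST = {0-2(w=2) 0-3(w=3) 0-4(w=2) 1-2(w=1)}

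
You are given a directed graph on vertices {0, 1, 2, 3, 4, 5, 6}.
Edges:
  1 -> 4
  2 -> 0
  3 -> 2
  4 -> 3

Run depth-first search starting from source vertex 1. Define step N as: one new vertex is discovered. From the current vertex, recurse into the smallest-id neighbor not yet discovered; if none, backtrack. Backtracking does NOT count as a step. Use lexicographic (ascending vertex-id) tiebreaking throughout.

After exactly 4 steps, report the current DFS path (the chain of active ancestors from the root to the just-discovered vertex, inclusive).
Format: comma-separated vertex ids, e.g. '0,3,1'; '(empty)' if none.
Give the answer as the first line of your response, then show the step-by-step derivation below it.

1,4,3,2

step 1: discover 1; path=1; order=1
step 2: discover 4; path=1>4; order=1,4
step 3: discover 3; path=1>4>3; order=1,4,3
step 4: discover 2; path=1>4>3>2; order=1,4,3,2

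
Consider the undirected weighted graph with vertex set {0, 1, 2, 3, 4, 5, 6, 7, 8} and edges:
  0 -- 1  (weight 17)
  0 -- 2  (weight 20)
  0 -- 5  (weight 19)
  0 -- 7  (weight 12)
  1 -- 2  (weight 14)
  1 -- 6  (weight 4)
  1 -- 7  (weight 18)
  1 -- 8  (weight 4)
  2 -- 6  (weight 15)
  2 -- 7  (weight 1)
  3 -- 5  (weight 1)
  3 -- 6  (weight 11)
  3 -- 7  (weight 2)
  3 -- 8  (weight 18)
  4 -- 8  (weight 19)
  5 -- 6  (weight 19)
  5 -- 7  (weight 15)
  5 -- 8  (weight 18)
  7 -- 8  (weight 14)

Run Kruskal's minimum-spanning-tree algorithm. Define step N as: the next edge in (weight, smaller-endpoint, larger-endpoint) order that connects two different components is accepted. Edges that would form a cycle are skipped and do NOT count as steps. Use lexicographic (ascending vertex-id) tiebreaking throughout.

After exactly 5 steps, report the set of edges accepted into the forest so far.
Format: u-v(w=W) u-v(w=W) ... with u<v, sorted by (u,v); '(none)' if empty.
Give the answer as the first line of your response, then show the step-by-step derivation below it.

1-6(w=4) 1-8(w=4) 2-7(w=1) 3-5(w=1) 3-7(w=2)

step 1: add edge 2-7 (w=1); MST = {2-7(w=1)}
step 2: add edge 3-5 (w=1); MST = {2-7(w=1) 3-5(w=1)}
step 3: add edge 3-7 (w=2); MST = {2-7(w=1) 3-5(w=1) 3-7(w=2)}
step 4: add edge 1-6 (w=4); MST = {1-6(w=4) 2-7(w=1) 3-5(w=1) 3-7(w=2)}
step 5: add edge 1-8 (w=4); MST = {1-6(w=4) 1-8(w=4) 2-7(w=1) 3-5(w=1) 3-7(w=2)}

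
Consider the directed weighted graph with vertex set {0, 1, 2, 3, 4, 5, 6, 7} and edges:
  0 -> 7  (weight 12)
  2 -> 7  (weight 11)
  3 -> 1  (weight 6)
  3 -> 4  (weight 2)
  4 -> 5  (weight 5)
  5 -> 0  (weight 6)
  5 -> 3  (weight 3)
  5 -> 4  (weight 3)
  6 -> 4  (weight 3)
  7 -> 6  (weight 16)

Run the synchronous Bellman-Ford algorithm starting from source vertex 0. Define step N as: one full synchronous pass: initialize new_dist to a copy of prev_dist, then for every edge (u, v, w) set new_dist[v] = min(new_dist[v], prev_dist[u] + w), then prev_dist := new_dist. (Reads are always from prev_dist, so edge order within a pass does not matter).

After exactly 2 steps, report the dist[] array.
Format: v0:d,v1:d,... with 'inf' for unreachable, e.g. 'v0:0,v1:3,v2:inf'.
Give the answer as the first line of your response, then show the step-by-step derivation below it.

v0:0,v1:inf,v2:inf,v3:inf,v4:inf,v5:inf,v6:28,v7:12

step 1: dist = v0:0,v1:inf,v2:inf,v3:inf,v4:inf,v5:inf,v6:inf,v7:12
step 2: dist = v0:0,v1:inf,v2:inf,v3:inf,v4:inf,v5:inf,v6:28,v7:12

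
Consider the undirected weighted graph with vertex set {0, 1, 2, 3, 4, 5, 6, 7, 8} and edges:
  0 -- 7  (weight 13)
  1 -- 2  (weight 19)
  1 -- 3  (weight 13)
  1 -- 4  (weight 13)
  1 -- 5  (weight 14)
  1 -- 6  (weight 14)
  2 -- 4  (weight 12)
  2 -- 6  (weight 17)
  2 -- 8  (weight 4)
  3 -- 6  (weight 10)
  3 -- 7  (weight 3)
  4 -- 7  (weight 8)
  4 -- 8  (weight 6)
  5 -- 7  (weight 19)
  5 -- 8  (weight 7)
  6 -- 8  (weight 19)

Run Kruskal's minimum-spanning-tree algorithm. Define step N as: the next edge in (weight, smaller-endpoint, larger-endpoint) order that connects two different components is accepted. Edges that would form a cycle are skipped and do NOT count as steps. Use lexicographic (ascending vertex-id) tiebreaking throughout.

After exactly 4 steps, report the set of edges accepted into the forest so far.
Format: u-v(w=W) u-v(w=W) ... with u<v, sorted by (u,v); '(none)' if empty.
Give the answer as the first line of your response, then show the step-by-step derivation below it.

2-8(w=4) 3-7(w=3) 4-8(w=6) 5-8(w=7)

step 1: add edge 3-7 (w=3); MST = {3-7(w=3)}
step 2: add edge 2-8 (w=4); MST = {2-8(w=4) 3-7(w=3)}
step 3: add edge 4-8 (w=6); MST = {2-8(w=4) 3-7(w=3) 4-8(w=6)}
step 4: add edge 5-8 (w=7); MST = {2-8(w=4) 3-7(w=3) 4-8(w=6) 5-8(w=7)}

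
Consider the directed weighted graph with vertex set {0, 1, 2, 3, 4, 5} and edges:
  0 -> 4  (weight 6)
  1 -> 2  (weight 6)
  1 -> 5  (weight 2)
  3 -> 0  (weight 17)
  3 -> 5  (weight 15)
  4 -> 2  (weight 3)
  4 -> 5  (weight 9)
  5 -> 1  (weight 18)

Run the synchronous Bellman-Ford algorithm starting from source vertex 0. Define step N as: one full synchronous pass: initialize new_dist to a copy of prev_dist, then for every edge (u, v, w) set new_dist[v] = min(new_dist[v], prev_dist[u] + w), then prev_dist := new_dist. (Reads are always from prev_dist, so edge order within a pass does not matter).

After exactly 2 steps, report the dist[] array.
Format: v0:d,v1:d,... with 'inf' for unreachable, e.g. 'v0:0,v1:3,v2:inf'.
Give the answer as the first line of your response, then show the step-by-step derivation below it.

v0:0,v1:inf,v2:9,v3:inf,v4:6,v5:15

step 1: dist = v0:0,v1:inf,v2:inf,v3:inf,v4:6,v5:inf
step 2: dist = v0:0,v1:inf,v2:9,v3:inf,v4:6,v5:15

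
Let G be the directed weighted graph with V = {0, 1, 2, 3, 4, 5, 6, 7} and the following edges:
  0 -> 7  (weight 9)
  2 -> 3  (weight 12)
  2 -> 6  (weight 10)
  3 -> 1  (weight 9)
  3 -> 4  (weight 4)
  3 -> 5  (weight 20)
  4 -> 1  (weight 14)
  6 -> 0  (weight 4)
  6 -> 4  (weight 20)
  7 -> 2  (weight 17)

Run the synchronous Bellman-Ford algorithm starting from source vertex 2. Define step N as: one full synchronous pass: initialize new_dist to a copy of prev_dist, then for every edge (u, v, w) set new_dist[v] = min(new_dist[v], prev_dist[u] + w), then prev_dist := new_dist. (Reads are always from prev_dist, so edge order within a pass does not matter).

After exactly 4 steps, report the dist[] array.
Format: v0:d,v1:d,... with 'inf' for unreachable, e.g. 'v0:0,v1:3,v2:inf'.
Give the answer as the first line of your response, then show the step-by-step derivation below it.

v0:14,v1:21,v2:0,v3:12,v4:16,v5:32,v6:10,v7:23

step 1: dist = v0:inf,v1:inf,v2:0,v3:12,v4:inf,v5:inf,v6:10,v7:inf
step 2: dist = v0:14,v1:21,v2:0,v3:12,v4:16,v5:32,v6:10,v7:inf
step 3: dist = v0:14,v1:21,v2:0,v3:12,v4:16,v5:32,v6:10,v7:23
step 4: dist = v0:14,v1:21,v2:0,v3:12,v4:16,v5:32,v6:10,v7:23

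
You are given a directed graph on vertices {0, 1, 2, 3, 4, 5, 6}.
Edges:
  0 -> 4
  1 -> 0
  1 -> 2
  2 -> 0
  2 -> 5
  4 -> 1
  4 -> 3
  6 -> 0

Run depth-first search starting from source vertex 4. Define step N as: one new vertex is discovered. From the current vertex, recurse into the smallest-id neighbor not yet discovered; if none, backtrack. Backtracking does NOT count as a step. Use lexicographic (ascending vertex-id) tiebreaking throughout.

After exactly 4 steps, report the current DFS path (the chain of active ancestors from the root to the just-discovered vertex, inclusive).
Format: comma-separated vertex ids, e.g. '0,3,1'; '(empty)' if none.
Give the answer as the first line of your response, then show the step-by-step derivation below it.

4,1,2

step 1: discover 4; path=4; order=4
step 2: discover 1; path=4>1; order=4,1
step 3: discover 0; path=4>1>0; order=4,1,0
step 4: discover 2; path=4>1>2; order=4,1,0,2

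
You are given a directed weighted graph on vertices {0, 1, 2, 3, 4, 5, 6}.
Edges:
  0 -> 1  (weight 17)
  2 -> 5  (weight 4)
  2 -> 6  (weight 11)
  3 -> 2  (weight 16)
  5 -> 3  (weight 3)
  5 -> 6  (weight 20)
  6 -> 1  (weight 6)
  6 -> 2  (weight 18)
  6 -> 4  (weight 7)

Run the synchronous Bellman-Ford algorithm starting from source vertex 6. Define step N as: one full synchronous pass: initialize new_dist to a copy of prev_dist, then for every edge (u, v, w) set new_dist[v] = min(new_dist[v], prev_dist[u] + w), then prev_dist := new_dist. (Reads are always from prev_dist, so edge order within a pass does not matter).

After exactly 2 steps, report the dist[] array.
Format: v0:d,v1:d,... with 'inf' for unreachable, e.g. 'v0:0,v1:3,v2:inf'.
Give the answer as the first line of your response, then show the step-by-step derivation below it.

v0:inf,v1:6,v2:18,v3:inf,v4:7,v5:22,v6:0

step 1: dist = v0:inf,v1:6,v2:18,v3:inf,v4:7,v5:inf,v6:0
step 2: dist = v0:inf,v1:6,v2:18,v3:inf,v4:7,v5:22,v6:0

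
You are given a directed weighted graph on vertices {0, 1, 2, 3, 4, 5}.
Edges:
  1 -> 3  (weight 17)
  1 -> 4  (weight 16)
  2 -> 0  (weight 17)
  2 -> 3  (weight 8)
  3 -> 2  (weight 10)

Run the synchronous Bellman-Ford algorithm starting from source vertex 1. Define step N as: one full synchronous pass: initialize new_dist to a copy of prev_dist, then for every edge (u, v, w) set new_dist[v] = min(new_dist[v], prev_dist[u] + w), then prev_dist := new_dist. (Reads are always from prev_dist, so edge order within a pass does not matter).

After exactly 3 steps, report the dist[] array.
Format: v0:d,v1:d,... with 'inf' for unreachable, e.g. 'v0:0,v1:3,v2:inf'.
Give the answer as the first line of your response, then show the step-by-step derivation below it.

v0:44,v1:0,v2:27,v3:17,v4:16,v5:inf

step 1: dist = v0:inf,v1:0,v2:inf,v3:17,v4:16,v5:inf
step 2: dist = v0:inf,v1:0,v2:27,v3:17,v4:16,v5:inf
step 3: dist = v0:44,v1:0,v2:27,v3:17,v4:16,v5:inf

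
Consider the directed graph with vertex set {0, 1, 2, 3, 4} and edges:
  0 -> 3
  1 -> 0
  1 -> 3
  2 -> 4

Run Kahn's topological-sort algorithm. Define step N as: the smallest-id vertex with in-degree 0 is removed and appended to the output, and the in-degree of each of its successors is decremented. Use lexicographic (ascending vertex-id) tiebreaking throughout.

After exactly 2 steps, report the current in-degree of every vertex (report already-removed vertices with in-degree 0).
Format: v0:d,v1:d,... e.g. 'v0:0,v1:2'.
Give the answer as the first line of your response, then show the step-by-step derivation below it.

v0:0,v1:0,v2:0,v3:0,v4:1

step 1: output 1; order=[1]; indeg=(0,0,0,1,1)
step 2: output 0; order=[1,0]; indeg=(0,0,0,0,1)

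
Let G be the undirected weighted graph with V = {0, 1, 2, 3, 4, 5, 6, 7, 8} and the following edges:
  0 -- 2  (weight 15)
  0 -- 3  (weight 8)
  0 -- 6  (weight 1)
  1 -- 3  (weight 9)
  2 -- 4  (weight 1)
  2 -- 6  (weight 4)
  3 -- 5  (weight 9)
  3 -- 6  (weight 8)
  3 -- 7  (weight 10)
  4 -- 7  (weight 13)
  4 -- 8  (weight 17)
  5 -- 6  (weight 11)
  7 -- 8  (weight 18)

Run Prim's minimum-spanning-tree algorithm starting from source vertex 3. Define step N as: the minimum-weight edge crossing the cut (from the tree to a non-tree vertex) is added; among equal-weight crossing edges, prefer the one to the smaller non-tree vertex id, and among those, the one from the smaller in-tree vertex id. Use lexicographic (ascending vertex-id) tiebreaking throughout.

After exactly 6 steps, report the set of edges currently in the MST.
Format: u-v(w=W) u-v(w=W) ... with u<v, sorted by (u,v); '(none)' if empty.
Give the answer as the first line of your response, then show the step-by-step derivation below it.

0-3(w=8) 0-6(w=1) 1-3(w=9) 2-4(w=1) 2-6(w=4) 3-5(w=9)

step 1: add edge 0-3 (w=8); MST = {0-3(w=8)}
step 2: add edge 0-6 (w=1); MST = {0-3(w=8) 0-6(w=1)}
step 3: add edge 2-6 (w=4); MST = {0-3(w=8) 0-6(w=1) 2-6(w=4)}
step 4: add edge 2-4 (w=1); MST = {0-3(w=8) 0-6(w=1) 2-4(w=1) 2-6(w=4)}
step 5: add edge 1-3 (w=9); MST = {0-3(w=8) 0-6(w=1) 1-3(w=9) 2-4(w=1) 2-6(w=4)}
step 6: add edge 3-5 (w=9); MST = {0-3(w=8) 0-6(w=1) 1-3(w=9) 2-4(w=1) 2-6(w=4) 3-5(w=9)}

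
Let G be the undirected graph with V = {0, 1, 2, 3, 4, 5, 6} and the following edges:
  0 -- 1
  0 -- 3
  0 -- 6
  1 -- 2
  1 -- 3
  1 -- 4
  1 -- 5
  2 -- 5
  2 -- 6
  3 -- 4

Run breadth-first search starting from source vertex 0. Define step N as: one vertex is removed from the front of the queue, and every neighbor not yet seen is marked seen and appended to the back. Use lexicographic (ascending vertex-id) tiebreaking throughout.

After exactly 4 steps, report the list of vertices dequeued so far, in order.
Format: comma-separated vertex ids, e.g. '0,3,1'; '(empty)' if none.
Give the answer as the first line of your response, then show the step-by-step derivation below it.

0,1,3,6

step 1: dequeue 0; queue=[1,3,6]; order=0
step 2: dequeue 1; queue=[3,6,2,4,5]; order=0,1
step 3: dequeue 3; queue=[6,2,4,5]; order=0,1,3
step 4: dequeue 6; queue=[2,4,5]; order=0,1,3,6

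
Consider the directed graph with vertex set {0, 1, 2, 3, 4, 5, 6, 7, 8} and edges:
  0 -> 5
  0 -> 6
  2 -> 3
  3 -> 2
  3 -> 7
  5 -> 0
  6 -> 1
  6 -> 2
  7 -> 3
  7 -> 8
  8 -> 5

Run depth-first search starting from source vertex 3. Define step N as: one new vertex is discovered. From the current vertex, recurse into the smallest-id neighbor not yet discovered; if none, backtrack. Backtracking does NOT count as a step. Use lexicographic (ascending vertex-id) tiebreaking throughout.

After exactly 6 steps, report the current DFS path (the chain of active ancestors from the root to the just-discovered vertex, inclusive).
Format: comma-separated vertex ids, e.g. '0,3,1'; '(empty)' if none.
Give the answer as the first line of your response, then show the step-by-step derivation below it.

3,7,8,5,0

step 1: discover 3; path=3; order=3
step 2: discover 2; path=3>2; order=3,2
step 3: discover 7; path=3>7; order=3,2,7
step 4: discover 8; path=3>7>8; order=3,2,7,8
step 5: discover 5; path=3>7>8>5; order=3,2,7,8,5
step 6: discover 0; path=3>7>8>5>0; order=3,2,7,8,5,0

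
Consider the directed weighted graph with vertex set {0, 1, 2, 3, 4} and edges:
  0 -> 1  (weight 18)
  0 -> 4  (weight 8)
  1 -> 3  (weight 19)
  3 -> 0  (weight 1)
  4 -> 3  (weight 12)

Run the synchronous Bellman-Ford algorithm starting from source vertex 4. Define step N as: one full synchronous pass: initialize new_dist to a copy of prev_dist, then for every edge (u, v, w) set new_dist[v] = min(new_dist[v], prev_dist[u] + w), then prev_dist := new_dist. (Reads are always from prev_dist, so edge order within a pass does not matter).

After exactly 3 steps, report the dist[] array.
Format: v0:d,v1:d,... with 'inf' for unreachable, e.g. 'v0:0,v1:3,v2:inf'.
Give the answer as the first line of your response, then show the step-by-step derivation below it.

v0:13,v1:31,v2:inf,v3:12,v4:0

step 1: dist = v0:inf,v1:inf,v2:inf,v3:12,v4:0
step 2: dist = v0:13,v1:inf,v2:inf,v3:12,v4:0
step 3: dist = v0:13,v1:31,v2:inf,v3:12,v4:0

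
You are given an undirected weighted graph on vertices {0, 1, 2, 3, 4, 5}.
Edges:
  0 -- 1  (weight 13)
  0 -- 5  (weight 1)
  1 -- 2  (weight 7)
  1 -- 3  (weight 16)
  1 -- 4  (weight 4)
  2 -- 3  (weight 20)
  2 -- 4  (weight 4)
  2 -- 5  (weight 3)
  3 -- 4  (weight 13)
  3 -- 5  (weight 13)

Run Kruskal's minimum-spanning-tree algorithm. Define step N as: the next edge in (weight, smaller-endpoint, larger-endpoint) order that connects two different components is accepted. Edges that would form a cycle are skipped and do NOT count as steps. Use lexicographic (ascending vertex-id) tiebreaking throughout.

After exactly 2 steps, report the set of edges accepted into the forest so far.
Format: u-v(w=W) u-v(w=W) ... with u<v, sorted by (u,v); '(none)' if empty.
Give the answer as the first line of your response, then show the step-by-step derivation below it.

0-5(w=1) 2-5(w=3)

step 1: add edge 0-5 (w=1); MST = {0-5(w=1)}
step 2: add edge 2-5 (w=3); MST = {0-5(w=1) 2-5(w=3)}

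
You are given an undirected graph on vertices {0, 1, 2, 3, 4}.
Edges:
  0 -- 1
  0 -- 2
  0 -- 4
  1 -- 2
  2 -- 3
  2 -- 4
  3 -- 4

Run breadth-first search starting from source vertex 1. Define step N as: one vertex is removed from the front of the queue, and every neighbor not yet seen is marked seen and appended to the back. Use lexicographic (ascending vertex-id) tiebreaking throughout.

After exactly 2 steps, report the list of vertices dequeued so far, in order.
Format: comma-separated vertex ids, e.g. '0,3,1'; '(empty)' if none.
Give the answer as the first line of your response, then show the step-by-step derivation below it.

1,0

step 1: dequeue 1; queue=[0,2]; order=1
step 2: dequeue 0; queue=[2,4]; order=1,0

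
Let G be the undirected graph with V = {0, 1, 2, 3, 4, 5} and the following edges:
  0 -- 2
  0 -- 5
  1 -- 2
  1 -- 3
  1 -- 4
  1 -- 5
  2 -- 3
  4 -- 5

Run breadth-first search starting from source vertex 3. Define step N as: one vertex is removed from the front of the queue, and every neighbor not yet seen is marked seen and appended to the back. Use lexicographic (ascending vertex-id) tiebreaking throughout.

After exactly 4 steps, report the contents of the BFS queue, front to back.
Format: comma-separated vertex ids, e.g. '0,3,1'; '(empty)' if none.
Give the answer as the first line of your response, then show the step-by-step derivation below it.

5,0

step 1: dequeue 3; queue=[1,2]; order=3
step 2: dequeue 1; queue=[2,4,5]; order=3,1
step 3: dequeue 2; queue=[4,5,0]; order=3,1,2
step 4: dequeue 4; queue=[5,0]; order=3,1,2,4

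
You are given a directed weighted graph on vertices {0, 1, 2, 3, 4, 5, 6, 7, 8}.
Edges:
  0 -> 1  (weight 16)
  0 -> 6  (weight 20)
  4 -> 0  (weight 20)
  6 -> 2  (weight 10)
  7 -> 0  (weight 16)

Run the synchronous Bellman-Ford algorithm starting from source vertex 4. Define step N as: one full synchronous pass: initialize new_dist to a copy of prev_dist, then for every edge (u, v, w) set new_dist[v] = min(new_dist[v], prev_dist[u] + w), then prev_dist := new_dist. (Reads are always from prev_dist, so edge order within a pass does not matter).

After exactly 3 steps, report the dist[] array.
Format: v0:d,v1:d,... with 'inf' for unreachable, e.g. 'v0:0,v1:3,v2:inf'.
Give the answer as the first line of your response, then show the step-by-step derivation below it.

v0:20,v1:36,v2:50,v3:inf,v4:0,v5:inf,v6:40,v7:inf,v8:inf

step 1: dist = v0:20,v1:inf,v2:inf,v3:inf,v4:0,v5:inf,v6:inf,v7:inf,v8:inf
step 2: dist = v0:20,v1:36,v2:inf,v3:inf,v4:0,v5:inf,v6:40,v7:inf,v8:inf
step 3: dist = v0:20,v1:36,v2:50,v3:inf,v4:0,v5:inf,v6:40,v7:inf,v8:inf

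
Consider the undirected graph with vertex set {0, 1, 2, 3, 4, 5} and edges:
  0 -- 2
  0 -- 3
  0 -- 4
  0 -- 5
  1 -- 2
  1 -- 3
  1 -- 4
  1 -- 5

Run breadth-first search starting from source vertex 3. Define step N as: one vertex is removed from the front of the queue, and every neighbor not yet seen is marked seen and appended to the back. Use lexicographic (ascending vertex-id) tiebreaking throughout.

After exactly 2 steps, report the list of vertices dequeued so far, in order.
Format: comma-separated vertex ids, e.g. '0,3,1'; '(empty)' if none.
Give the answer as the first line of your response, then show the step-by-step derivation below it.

3,0

step 1: dequeue 3; queue=[0,1]; order=3
step 2: dequeue 0; queue=[1,2,4,5]; order=3,0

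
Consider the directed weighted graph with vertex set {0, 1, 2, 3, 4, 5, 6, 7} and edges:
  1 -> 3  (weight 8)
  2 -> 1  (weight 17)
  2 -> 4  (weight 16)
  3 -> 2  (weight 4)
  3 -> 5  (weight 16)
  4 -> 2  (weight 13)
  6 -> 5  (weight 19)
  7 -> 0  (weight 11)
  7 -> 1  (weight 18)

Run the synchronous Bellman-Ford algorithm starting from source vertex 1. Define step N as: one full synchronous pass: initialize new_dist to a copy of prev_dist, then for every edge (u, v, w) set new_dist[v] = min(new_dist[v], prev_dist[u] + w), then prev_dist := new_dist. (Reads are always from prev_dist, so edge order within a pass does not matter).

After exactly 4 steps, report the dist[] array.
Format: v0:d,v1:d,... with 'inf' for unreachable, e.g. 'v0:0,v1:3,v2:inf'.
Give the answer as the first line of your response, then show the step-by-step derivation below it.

v0:inf,v1:0,v2:12,v3:8,v4:28,v5:24,v6:inf,v7:inf

step 1: dist = v0:inf,v1:0,v2:inf,v3:8,v4:inf,v5:inf,v6:inf,v7:inf
step 2: dist = v0:inf,v1:0,v2:12,v3:8,v4:inf,v5:24,v6:inf,v7:inf
step 3: dist = v0:inf,v1:0,v2:12,v3:8,v4:28,v5:24,v6:inf,v7:inf
step 4: dist = v0:inf,v1:0,v2:12,v3:8,v4:28,v5:24,v6:inf,v7:inf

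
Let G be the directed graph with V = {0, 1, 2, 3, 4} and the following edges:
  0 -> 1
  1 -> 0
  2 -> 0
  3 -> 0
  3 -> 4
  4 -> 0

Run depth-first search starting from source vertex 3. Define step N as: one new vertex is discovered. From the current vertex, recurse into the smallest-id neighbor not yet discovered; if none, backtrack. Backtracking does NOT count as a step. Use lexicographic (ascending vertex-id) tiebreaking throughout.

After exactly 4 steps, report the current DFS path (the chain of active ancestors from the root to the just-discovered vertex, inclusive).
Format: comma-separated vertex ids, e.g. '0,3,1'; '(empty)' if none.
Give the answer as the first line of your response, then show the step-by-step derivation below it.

3,4

step 1: discover 3; path=3; order=3
step 2: discover 0; path=3>0; order=3,0
step 3: discover 1; path=3>0>1; order=3,0,1
step 4: discover 4; path=3>4; order=3,0,1,4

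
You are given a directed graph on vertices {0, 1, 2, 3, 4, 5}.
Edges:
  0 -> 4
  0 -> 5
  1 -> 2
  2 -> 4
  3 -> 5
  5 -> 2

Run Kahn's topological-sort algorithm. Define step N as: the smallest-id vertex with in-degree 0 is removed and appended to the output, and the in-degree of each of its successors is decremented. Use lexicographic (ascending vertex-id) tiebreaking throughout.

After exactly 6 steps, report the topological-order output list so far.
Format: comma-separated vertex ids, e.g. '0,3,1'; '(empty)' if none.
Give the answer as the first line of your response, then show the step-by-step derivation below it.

0,1,3,5,2,4

step 1: output 0; order=[0]; indeg=(0,0,2,0,1,1)
step 2: output 1; order=[0,1]; indeg=(0,0,1,0,1,1)
step 3: output 3; order=[0,1,3]; indeg=(0,0,1,0,1,0)
step 4: output 5; order=[0,1,3,5]; indeg=(0,0,0,0,1,0)
step 5: output 2; order=[0,1,3,5,2]; indeg=(0,0,0,0,0,0)
step 6: output 4; order=[0,1,3,5,2,4]; indeg=(0,0,0,0,0,0)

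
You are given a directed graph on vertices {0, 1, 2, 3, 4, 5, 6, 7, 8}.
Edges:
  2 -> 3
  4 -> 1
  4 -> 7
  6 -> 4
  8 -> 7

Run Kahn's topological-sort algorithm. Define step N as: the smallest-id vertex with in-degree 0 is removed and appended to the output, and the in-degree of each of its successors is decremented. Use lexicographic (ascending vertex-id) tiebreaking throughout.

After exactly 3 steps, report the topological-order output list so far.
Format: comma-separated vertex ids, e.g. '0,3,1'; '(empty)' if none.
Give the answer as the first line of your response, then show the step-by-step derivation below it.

0,2,3

step 1: output 0; order=[0]; indeg=(0,1,0,1,1,0,0,2,0)
step 2: output 2; order=[0,2]; indeg=(0,1,0,0,1,0,0,2,0)
step 3: output 3; order=[0,2,3]; indeg=(0,1,0,0,1,0,0,2,0)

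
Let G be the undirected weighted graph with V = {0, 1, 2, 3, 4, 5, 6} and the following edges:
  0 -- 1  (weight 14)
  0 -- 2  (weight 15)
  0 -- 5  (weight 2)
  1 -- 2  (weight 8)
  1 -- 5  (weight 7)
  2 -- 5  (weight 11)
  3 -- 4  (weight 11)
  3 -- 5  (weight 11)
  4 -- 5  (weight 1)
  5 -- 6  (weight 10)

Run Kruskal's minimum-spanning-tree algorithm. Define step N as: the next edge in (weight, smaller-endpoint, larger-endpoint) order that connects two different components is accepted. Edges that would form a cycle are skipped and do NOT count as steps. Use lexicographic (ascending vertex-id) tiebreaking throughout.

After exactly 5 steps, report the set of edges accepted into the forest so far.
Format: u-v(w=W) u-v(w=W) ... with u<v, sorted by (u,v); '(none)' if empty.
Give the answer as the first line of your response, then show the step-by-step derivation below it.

0-5(w=2) 1-2(w=8) 1-5(w=7) 4-5(w=1) 5-6(w=10)

step 1: add edge 4-5 (w=1); MST = {4-5(w=1)}
step 2: add edge 0-5 (w=2); MST = {0-5(w=2) 4-5(w=1)}
step 3: add edge 1-5 (w=7); MST = {0-5(w=2) 1-5(w=7) 4-5(w=1)}
step 4: add edge 1-2 (w=8); MST = {0-5(w=2) 1-2(w=8) 1-5(w=7) 4-5(w=1)}
step 5: add edge 5-6 (w=10); MST = {0-5(w=2) 1-2(w=8) 1-5(w=7) 4-5(w=1) 5-6(w=10)}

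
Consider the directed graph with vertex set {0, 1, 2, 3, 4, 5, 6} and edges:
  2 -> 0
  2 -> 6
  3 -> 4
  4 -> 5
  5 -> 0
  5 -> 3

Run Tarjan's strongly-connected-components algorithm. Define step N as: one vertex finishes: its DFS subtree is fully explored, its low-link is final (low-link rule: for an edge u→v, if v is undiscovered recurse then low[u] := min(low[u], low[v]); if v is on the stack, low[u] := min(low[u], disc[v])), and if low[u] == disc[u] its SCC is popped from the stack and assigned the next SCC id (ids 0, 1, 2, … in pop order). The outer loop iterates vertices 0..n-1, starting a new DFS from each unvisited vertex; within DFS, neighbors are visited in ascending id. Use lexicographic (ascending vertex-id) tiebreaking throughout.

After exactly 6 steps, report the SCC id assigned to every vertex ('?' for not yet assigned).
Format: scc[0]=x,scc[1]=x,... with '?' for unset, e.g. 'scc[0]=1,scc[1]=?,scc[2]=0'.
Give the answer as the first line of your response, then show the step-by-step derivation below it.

scc[0]=0,scc[1]=1,scc[2]=3,scc[3]=?,scc[4]=?,scc[5]=?,scc[6]=2

step 1: low=(low[0]=0,low[1]=?,low[2]=?,low[3]=?,low[4]=?,low[5]=?,low[6]=?); scc=(scc[0]=0,scc[1]=?,scc[2]=?,scc[3]=?,scc[4]=?,scc[5]=?,scc[6]=?)
step 2: low=(low[0]=0,low[1]=1,low[2]=?,low[3]=?,low[4]=?,low[5]=?,low[6]=?); scc=(scc[0]=0,scc[1]=1,scc[2]=?,scc[3]=?,scc[4]=?,scc[5]=?,scc[6]=?)
step 3: low=(low[0]=0,low[1]=1,low[2]=2,low[3]=?,low[4]=?,low[5]=?,low[6]=3); scc=(scc[0]=0,scc[1]=1,scc[2]=?,scc[3]=?,scc[4]=?,scc[5]=?,scc[6]=2)
step 4: low=(low[0]=0,low[1]=1,low[2]=2,low[3]=?,low[4]=?,low[5]=?,low[6]=3); scc=(scc[0]=0,scc[1]=1,scc[2]=3,scc[3]=?,scc[4]=?,scc[5]=?,scc[6]=2)
step 5: low=(low[0]=0,low[1]=1,low[2]=2,low[3]=4,low[4]=5,low[5]=4,low[6]=3); scc=(scc[0]=0,scc[1]=1,scc[2]=3,scc[3]=?,scc[4]=?,scc[5]=?,scc[6]=2)
step 6: low=(low[0]=0,low[1]=1,low[2]=2,low[3]=4,low[4]=4,low[5]=4,low[6]=3); scc=(scc[0]=0,scc[1]=1,scc[2]=3,scc[3]=?,scc[4]=?,scc[5]=?,scc[6]=2)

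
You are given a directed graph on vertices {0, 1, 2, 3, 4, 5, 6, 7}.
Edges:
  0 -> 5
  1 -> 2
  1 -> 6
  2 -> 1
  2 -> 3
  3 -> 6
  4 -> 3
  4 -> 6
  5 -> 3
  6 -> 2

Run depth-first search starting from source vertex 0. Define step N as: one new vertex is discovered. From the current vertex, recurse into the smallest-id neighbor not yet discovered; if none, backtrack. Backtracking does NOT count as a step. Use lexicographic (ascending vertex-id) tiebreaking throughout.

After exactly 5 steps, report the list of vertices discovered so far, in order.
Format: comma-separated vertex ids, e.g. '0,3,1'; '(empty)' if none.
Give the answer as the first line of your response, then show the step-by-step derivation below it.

0,5,3,6,2

step 1: discover 0; path=0; order=0
step 2: discover 5; path=0>5; order=0,5
step 3: discover 3; path=0>5>3; order=0,5,3
step 4: discover 6; path=0>5>3>6; order=0,5,3,6
step 5: discover 2; path=0>5>3>6>2; order=0,5,3,6,2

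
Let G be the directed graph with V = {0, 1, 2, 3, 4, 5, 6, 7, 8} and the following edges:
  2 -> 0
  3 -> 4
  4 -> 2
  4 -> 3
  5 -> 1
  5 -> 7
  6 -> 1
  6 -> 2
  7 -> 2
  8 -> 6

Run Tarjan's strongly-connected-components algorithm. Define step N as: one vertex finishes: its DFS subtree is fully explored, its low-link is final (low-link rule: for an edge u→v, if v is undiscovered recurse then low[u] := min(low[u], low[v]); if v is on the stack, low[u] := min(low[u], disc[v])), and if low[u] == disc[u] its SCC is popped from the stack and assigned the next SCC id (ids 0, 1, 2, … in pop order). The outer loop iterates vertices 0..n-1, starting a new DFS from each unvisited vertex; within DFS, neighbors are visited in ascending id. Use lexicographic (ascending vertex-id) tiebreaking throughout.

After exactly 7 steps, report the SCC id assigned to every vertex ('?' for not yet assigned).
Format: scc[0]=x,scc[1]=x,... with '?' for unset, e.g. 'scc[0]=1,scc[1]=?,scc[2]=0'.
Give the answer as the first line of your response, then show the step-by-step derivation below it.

scc[0]=0,scc[1]=1,scc[2]=2,scc[3]=3,scc[4]=3,scc[5]=5,scc[6]=?,scc[7]=4,scc[8]=?

step 1: low=(low[0]=0,low[1]=?,low[2]=?,low[3]=?,low[4]=?,low[5]=?,low[6]=?,low[7]=?,low[8]=?); scc=(scc[0]=0,scc[1]=?,scc[2]=?,scc[3]=?,scc[4]=?,scc[5]=?,scc[6]=?,scc[7]=?,scc[8]=?)
step 2: low=(low[0]=0,low[1]=1,low[2]=?,low[3]=?,low[4]=?,low[5]=?,low[6]=?,low[7]=?,low[8]=?); scc=(scc[0]=0,scc[1]=1,scc[2]=?,scc[3]=?,scc[4]=?,scc[5]=?,scc[6]=?,scc[7]=?,scc[8]=?)
step 3: low=(low[0]=0,low[1]=1,low[2]=2,low[3]=?,low[4]=?,low[5]=?,low[6]=?,low[7]=?,low[8]=?); scc=(scc[0]=0,scc[1]=1,scc[2]=2,scc[3]=?,scc[4]=?,scc[5]=?,scc[6]=?,scc[7]=?,scc[8]=?)
step 4: low=(low[0]=0,low[1]=1,low[2]=2,low[3]=3,low[4]=3,low[5]=?,low[6]=?,low[7]=?,low[8]=?); scc=(scc[0]=0,scc[1]=1,scc[2]=2,scc[3]=?,scc[4]=?,scc[5]=?,scc[6]=?,scc[7]=?,scc[8]=?)
step 5: low=(low[0]=0,low[1]=1,low[2]=2,low[3]=3,low[4]=3,low[5]=?,low[6]=?,low[7]=?,low[8]=?); scc=(scc[0]=0,scc[1]=1,scc[2]=2,scc[3]=3,scc[4]=3,scc[5]=?,scc[6]=?,scc[7]=?,scc[8]=?)
step 6: low=(low[0]=0,low[1]=1,low[2]=2,low[3]=3,low[4]=3,low[5]=5,low[6]=?,low[7]=6,low[8]=?); scc=(scc[0]=0,scc[1]=1,scc[2]=2,scc[3]=3,scc[4]=3,scc[5]=?,scc[6]=?,scc[7]=4,scc[8]=?)
step 7: low=(low[0]=0,low[1]=1,low[2]=2,low[3]=3,low[4]=3,low[5]=5,low[6]=?,low[7]=6,low[8]=?); scc=(scc[0]=0,scc[1]=1,scc[2]=2,scc[3]=3,scc[4]=3,scc[5]=5,scc[6]=?,scc[7]=4,scc[8]=?)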